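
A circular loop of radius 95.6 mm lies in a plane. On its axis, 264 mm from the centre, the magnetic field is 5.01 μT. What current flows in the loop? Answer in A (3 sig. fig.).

On the axis of a loop, B = μ₀IR²/[2(R²+z²)^(3/2)], so I = 2B(R²+z²)^(3/2)/(μ₀R²).
R² + z² = 0.009139 + 0.0697 = 0.07884 m²; raised to 3/2 gives 2.21×10⁻² m³.
I = 2 × 5.01×10⁻⁶ × 2.21×10⁻² / (1.26×10⁻⁶ × 0.009139) = 19.3 A.

I ≈ 19.3 A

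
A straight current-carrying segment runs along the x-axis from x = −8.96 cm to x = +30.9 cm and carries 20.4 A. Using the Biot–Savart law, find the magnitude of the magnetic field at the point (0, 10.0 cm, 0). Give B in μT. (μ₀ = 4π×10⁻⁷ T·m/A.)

For a finite straight segment, B = (μ₀I/4πd)(sinθ₁ + sinθ₂), where θ₁, θ₂ are the angles from the perpendicular to each end.
The perpendicular distance is d = 0.1 m; the end-offsets along the wire are a = 0.0896 m and b = 0.309 m.
sinθ₁ = 0.0896/√(0.0896²+0.1²) = 0.6673; sinθ₂ = 0.309/√(0.309²+0.1²) = 0.9514.
B = (4π×10⁻⁷ × 20.4) / (4π × 0.1) × (0.6673 + 0.9514) = 3.30×10⁻⁵ T.

B ≈ 33.0 μT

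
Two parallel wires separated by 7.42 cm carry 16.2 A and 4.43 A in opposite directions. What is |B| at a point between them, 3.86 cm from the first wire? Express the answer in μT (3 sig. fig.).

Each long wire gives B = μ₀I/(2πd). Distances are d₁ = 0.0386 m and d₂ = 0.0356 m.
B₁ = 8.39×10⁻⁵ T, B₂ = 2.49×10⁻⁵ T.
Between antiparallel currents both contributions point the same way, so they add. B = B₁ + B₂ = 8.39×10⁻⁵ + 2.49×10⁻⁵ = 1.09×10⁻⁴ T.

B ≈ 109 μT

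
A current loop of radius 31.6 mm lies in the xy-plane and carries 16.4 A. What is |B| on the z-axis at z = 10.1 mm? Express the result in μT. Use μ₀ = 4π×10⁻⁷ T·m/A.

On the axis of a circular loop, B = μ₀IR² / [2(R²+z²)^(3/2)].
R² + z² = (0.0316)² + (0.0101)² = 0.001101 m², and (R²+z²)^(3/2) = 3.65×10⁻⁵ m³.
B = (4π×10⁻⁷ × 16.4 × 0.0009986) / (2 × 3.65×10⁻⁵) = 2.82×10⁻⁴ T.

B ≈ 282 μT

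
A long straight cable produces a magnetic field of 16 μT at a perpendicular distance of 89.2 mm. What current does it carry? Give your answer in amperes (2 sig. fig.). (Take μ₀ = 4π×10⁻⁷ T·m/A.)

For a long straight wire B = μ₀I/(2πd), so I = 2πdB/μ₀.
I = 2π × 0.0892 × 1.60×10⁻⁵ / (4π×10⁻⁷) = 7.14 A.

I ≈ 7.1 A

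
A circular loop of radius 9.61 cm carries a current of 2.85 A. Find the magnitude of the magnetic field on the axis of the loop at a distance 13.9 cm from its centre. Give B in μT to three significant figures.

On the axis of a circular loop, B = μ₀IR² / [2(R²+z²)^(3/2)].
R² + z² = (0.0961)² + (0.139)² = 0.02856 m², and (R²+z²)^(3/2) = 4.83×10⁻³ m³.
B = (4π×10⁻⁷ × 2.85 × 0.009235) / (2 × 4.83×10⁻³) = 3.43×10⁻⁶ T.

B ≈ 3.43 μT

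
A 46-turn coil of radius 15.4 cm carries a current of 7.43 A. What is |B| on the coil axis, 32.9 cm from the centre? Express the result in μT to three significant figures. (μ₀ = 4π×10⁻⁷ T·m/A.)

For an N-turn flat coil, B = Nμ₀IR²/[2(R²+z²)^(3/2)] with R = 0.154 m, z = 0.329 m.
B = 46 × 2.31×10⁻⁶ T = 1.06×10⁻⁴ T.

B ≈ 106 μT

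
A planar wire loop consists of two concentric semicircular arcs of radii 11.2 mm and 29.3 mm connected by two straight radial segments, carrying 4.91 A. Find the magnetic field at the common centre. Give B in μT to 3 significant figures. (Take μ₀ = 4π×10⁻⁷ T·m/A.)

The radial connectors point toward the centre, so dl × r̂ = 0 and they contribute nothing.
Each semicircle gives μ₀I/(4R): inner arc 1.38×10⁻⁴ T, outer arc 5.26×10⁻⁵ T.
The two arcs carry current in opposite angular senses, so their fields oppose: B = |1.38×10⁻⁴ − 5.26×10⁻⁵| = 8.51×10⁻⁵ T.

B ≈ 85.1 μT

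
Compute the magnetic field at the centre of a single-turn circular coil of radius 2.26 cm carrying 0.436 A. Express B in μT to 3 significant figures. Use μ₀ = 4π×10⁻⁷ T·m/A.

B ≈ 12.1 μT

At the centre of a circular loop the Biot–Savart law gives B = μ₀I/(2R).
B = (4π×10⁻⁷ × 0.436) / (2 × 0.0226) = 1.21×10⁻⁵ T.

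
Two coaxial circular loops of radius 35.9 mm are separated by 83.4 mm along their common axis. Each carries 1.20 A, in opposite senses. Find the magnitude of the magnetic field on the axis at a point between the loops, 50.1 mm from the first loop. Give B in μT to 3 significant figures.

B ≈ 4.13 μT

Each loop contributes B = μ₀IR²/[2(R²+z²)^(3/2)] on the axis, with z measured from that loop.
Loop 1 (z = 0.0501 m): B₁ = 4.15×10⁻⁶ T. Loop 2 (z = 0.0333 m): B₂ = 8.28×10⁻⁶ T.
The fields oppose: B = |B₁ − B₂| = 4.13×10⁻⁶ T.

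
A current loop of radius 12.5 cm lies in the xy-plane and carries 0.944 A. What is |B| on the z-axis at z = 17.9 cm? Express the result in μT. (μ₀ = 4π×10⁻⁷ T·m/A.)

On the axis of a circular loop, B = μ₀IR² / [2(R²+z²)^(3/2)].
R² + z² = (0.125)² + (0.179)² = 0.04767 m², and (R²+z²)^(3/2) = 1.04×10⁻² m³.
B = (4π×10⁻⁷ × 0.944 × 0.01562) / (2 × 1.04×10⁻²) = 8.91×10⁻⁷ T.

B ≈ 0.891 μT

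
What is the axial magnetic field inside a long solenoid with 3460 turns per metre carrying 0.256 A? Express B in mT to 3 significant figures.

Inside a long solenoid, B = μ₀nI with n = 3460 turns/m.
B = 4π×10⁻⁷ × 3460 × 0.256 = 1.11×10⁻³ T.

B ≈ 1.11 mT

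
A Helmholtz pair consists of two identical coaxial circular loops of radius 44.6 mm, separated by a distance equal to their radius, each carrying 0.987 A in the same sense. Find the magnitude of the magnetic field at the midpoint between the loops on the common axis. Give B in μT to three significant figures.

B ≈ 19.9 μT

Each loop contributes B = μ₀IR²/[2(R²+z²)^(3/2)] on the axis, with z measured from that loop.
Loop 1 (z = 0.0223 m): B₁ = 9.95×10⁻⁶ T. Loop 2 (z = 0.0223 m): B₂ = 9.95×10⁻⁶ T.
The fields add: B = B₁ + B₂ = 1.99×10⁻⁵ T.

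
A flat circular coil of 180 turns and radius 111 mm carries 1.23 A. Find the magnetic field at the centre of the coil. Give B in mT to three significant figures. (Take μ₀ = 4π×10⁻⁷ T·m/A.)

For an N-turn flat coil, B = Nμ₀I/(2R) with R = 0.111 m.
B = 180 × 6.96×10⁻⁶ T = 1.25×10⁻³ T.

B ≈ 1.25 mT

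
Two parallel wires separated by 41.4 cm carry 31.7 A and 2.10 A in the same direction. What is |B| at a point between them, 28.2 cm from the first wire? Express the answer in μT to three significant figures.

B ≈ 19.3 μT

Each long wire gives B = μ₀I/(2πd). Distances are d₁ = 0.282 m and d₂ = 0.132 m.
B₁ = 2.25×10⁻⁵ T, B₂ = 3.18×10⁻⁶ T.
Between parallel currents the two contributions point in opposite directions, so they subtract. B = |B₁ − B₂| = |2.25×10⁻⁵ − 3.18×10⁻⁶| = 1.93×10⁻⁵ T.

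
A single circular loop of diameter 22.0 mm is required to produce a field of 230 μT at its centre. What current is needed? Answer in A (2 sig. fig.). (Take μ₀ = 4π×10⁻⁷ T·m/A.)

I ≈ 4.0 A

At the centre of a circular loop B = μ₀I/(2R), so I = 2RB/μ₀.
With R = 0.011 m, I = 2 × 0.011 × 2.30×10⁻⁴ / (4π×10⁻⁷) = 4.03 A.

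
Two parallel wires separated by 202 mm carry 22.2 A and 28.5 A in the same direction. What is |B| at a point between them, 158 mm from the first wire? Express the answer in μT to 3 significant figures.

Each long wire gives B = μ₀I/(2πd). Distances are d₁ = 0.158 m and d₂ = 0.044 m.
B₁ = 2.81×10⁻⁵ T, B₂ = 1.30×10⁻⁴ T.
Between parallel currents the two contributions point in opposite directions, so they subtract. B = |B₁ − B₂| = |2.81×10⁻⁵ − 1.30×10⁻⁴| = 1.01×10⁻⁴ T.

B ≈ 101 μT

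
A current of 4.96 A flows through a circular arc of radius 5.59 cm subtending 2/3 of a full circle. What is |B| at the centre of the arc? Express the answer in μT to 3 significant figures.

The Biot–Savart field of a circular arc at its centre is B = μ₀Iφ/(4πR), with φ = 4.189 rad.
B = (4π×10⁻⁷ × 4.96 × 4.189) / (4π × 0.0559) = 3.72×10⁻⁵ T.

B ≈ 37.2 μT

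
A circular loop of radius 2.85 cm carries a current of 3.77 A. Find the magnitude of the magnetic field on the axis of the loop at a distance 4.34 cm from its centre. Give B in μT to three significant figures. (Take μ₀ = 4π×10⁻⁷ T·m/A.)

B ≈ 13.7 μT

On the axis of a circular loop, B = μ₀IR² / [2(R²+z²)^(3/2)].
R² + z² = (0.0285)² + (0.0434)² = 0.002696 m², and (R²+z²)^(3/2) = 1.40×10⁻⁴ m³.
B = (4π×10⁻⁷ × 3.77 × 0.0008123) / (2 × 1.40×10⁻⁴) = 1.37×10⁻⁵ T.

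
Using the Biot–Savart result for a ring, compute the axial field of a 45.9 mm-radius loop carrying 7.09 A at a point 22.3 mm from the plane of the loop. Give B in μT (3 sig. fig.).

On the axis of a circular loop, B = μ₀IR² / [2(R²+z²)^(3/2)].
R² + z² = (0.0459)² + (0.0223)² = 0.002604 m², and (R²+z²)^(3/2) = 1.33×10⁻⁴ m³.
B = (4π×10⁻⁷ × 7.09 × 0.002107) / (2 × 1.33×10⁻⁴) = 7.06×10⁻⁵ T.

B ≈ 70.6 μT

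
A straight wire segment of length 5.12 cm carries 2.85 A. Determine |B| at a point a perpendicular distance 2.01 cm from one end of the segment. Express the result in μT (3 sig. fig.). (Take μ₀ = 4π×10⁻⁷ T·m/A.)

For a finite straight segment, B = (μ₀I/4πd)(sinθ₁ + sinθ₂), where θ₁, θ₂ are the angles from the perpendicular to each end.
The perpendicular foot is at one end, so the two end-offsets along the wire are 0 and L = 0.0512 m.
sinθ₁ = 0/√(0²+0.0201²) = 0.0000; sinθ₂ = 0.0512/√(0.0512²+0.0201²) = 0.9308.
B = (4π×10⁻⁷ × 2.85) / (4π × 0.0201) × (0.0000 + 0.9308) = 1.32×10⁻⁵ T.

B ≈ 13.2 μT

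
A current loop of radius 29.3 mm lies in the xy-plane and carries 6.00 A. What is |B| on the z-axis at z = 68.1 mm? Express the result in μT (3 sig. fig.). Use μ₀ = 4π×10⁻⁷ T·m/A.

B ≈ 7.94 μT

On the axis of a circular loop, B = μ₀IR² / [2(R²+z²)^(3/2)].
R² + z² = (0.0293)² + (0.0681)² = 0.005496 m², and (R²+z²)^(3/2) = 4.07×10⁻⁴ m³.
B = (4π×10⁻⁷ × 6.00 × 0.0008585) / (2 × 4.07×10⁻⁴) = 7.94×10⁻⁶ T.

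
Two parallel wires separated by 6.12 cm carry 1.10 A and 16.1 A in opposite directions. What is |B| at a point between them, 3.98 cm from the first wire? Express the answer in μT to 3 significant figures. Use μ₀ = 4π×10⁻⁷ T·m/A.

Each long wire gives B = μ₀I/(2πd). Distances are d₁ = 0.0398 m and d₂ = 0.0214 m.
B₁ = 5.53×10⁻⁶ T, B₂ = 1.50×10⁻⁴ T.
Between antiparallel currents both contributions point the same way, so they add. B = B₁ + B₂ = 5.53×10⁻⁶ + 1.50×10⁻⁴ = 1.56×10⁻⁴ T.

B ≈ 156 μT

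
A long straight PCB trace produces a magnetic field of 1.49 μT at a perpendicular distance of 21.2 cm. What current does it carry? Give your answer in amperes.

For a long straight wire B = μ₀I/(2πd), so I = 2πdB/μ₀.
I = 2π × 0.212 × 1.49×10⁻⁶ / (4π×10⁻⁷) = 1.58 A.

I ≈ 1.58 A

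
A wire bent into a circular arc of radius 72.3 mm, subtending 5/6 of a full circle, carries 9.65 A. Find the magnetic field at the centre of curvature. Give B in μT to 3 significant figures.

B ≈ 69.9 μT

The Biot–Savart field of a circular arc at its centre is B = μ₀Iφ/(4πR), with φ = 5.236 rad.
B = (4π×10⁻⁷ × 9.65 × 5.236) / (4π × 0.0723) = 6.99×10⁻⁵ T.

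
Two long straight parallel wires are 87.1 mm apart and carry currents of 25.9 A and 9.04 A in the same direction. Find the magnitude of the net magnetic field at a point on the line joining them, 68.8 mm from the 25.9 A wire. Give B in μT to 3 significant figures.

Each long wire gives B = μ₀I/(2πd). Distances are d₁ = 0.0688 m and d₂ = 0.0183 m.
B₁ = 7.53×10⁻⁵ T, B₂ = 9.88×10⁻⁵ T.
Between parallel currents the two contributions point in opposite directions, so they subtract. B = |B₁ − B₂| = |7.53×10⁻⁵ − 9.88×10⁻⁵| = 2.35×10⁻⁵ T.

B ≈ 23.5 μT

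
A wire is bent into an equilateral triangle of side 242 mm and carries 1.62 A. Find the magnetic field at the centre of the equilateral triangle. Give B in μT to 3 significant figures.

B ≈ 12.0 μT

Each side is a finite straight segment at perpendicular distance d = a/(2 tan(π/3)) = 0.06986 m from the centre, with end-angles ±π/3.
One side contributes B₁ = (μ₀I/4πd)·2 sin(π/3) = 4.02×10⁻⁶ T.
All 3 sides add in the same direction: B = 3 × 4.02×10⁻⁶ = 1.20×10⁻⁵ T.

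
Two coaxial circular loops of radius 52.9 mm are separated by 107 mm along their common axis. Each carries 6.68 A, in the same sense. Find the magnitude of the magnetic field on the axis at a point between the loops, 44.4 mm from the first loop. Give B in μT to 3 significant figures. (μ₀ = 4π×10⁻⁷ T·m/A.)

Each loop contributes B = μ₀IR²/[2(R²+z²)^(3/2)] on the axis, with z measured from that loop.
Loop 1 (z = 0.0444 m): B₁ = 3.57×10⁻⁵ T. Loop 2 (z = 0.0626 m): B₂ = 2.13×10⁻⁵ T.
The fields add: B = B₁ + B₂ = 5.70×10⁻⁵ T.

B ≈ 57.0 μT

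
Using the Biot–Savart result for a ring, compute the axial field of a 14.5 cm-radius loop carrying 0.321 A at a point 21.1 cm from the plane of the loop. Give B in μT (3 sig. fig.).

B ≈ 0.253 μT

On the axis of a circular loop, B = μ₀IR² / [2(R²+z²)^(3/2)].
R² + z² = (0.145)² + (0.211)² = 0.06555 m², and (R²+z²)^(3/2) = 1.68×10⁻² m³.
B = (4π×10⁻⁷ × 0.321 × 0.02102) / (2 × 1.68×10⁻²) = 2.53×10⁻⁷ T.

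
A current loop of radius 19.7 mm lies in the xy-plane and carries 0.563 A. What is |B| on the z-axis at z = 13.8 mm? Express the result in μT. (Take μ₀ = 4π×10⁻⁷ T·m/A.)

B ≈ 9.87 μT

On the axis of a circular loop, B = μ₀IR² / [2(R²+z²)^(3/2)].
R² + z² = (0.0197)² + (0.0138)² = 0.0005785 m², and (R²+z²)^(3/2) = 1.39×10⁻⁵ m³.
B = (4π×10⁻⁷ × 0.563 × 0.0003881) / (2 × 1.39×10⁻⁵) = 9.87×10⁻⁶ T.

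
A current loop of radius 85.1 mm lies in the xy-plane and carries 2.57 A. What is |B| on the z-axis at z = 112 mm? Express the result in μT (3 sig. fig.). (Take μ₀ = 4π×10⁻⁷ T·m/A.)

On the axis of a circular loop, B = μ₀IR² / [2(R²+z²)^(3/2)].
R² + z² = (0.0851)² + (0.112)² = 0.01979 m², and (R²+z²)^(3/2) = 2.78×10⁻³ m³.
B = (4π×10⁻⁷ × 2.57 × 0.007242) / (2 × 2.78×10⁻³) = 4.20×10⁻⁶ T.

B ≈ 4.20 μT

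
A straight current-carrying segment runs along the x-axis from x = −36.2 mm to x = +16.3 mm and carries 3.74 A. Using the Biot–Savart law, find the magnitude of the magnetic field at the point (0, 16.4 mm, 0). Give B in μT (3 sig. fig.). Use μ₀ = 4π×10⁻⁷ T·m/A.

B ≈ 36.8 μT

For a finite straight segment, B = (μ₀I/4πd)(sinθ₁ + sinθ₂), where θ₁, θ₂ are the angles from the perpendicular to each end.
The perpendicular distance is d = 0.0164 m; the end-offsets along the wire are a = 0.0362 m and b = 0.0163 m.
sinθ₁ = 0.0362/√(0.0362²+0.0164²) = 0.9109; sinθ₂ = 0.0163/√(0.0163²+0.0164²) = 0.7049.
B = (4π×10⁻⁷ × 3.74) / (4π × 0.0164) × (0.9109 + 0.7049) = 3.68×10⁻⁵ T.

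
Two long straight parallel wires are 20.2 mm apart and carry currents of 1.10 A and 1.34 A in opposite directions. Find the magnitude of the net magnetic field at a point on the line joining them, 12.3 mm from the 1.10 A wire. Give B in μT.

Each long wire gives B = μ₀I/(2πd). Distances are d₁ = 0.0123 m and d₂ = 0.0079 m.
B₁ = 1.79×10⁻⁵ T, B₂ = 3.39×10⁻⁵ T.
Between antiparallel currents both contributions point the same way, so they add. B = B₁ + B₂ = 1.79×10⁻⁵ + 3.39×10⁻⁵ = 5.18×10⁻⁵ T.

B ≈ 51.8 μT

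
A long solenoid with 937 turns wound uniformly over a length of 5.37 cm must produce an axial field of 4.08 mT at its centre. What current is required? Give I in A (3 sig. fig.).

Inside a long solenoid B = μ₀nI with n = 1.745×10⁴ m⁻¹, so I = B/(μ₀n).
I = 4.08×10⁻³ / (4π×10⁻⁷ × 1.745×10⁴) = 0.186 A.

I ≈ 0.186 A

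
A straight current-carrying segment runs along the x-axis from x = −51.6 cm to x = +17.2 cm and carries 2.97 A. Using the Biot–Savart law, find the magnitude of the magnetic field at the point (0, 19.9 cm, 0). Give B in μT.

For a finite straight segment, B = (μ₀I/4πd)(sinθ₁ + sinθ₂), where θ₁, θ₂ are the angles from the perpendicular to each end.
The perpendicular distance is d = 0.199 m; the end-offsets along the wire are a = 0.516 m and b = 0.172 m.
sinθ₁ = 0.516/√(0.516²+0.199²) = 0.9330; sinθ₂ = 0.172/√(0.172²+0.199²) = 0.6539.
B = (4π×10⁻⁷ × 2.97) / (4π × 0.199) × (0.9330 + 0.6539) = 2.37×10⁻⁶ T.

B ≈ 2.37 μT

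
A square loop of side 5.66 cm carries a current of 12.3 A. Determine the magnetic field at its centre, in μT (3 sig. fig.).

Each side is a finite straight segment at perpendicular distance d = a/(2 tan(π/4)) = 0.0283 m from the centre, with end-angles ±π/4.
One side contributes B₁ = (μ₀I/4πd)·2 sin(π/4) = 6.15×10⁻⁵ T.
All 4 sides add in the same direction: B = 4 × 6.15×10⁻⁵ = 2.46×10⁻⁴ T.

B ≈ 246 μT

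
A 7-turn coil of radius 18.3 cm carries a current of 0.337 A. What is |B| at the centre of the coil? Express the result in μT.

For an N-turn flat coil, B = Nμ₀I/(2R) with R = 0.183 m.
B = 7 × 1.16×10⁻⁶ T = 8.10×10⁻⁶ T.

B ≈ 8.10 μT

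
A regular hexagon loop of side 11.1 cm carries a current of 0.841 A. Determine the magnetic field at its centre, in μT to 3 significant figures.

Each side is a finite straight segment at perpendicular distance d = a/(2 tan(π/6)) = 0.09613 m from the centre, with end-angles ±π/6.
One side contributes B₁ = (μ₀I/4πd)·2 sin(π/6) = 8.75×10⁻⁷ T.
All 6 sides add in the same direction: B = 6 × 8.75×10⁻⁷ = 5.25×10⁻⁶ T.

B ≈ 5.25 μT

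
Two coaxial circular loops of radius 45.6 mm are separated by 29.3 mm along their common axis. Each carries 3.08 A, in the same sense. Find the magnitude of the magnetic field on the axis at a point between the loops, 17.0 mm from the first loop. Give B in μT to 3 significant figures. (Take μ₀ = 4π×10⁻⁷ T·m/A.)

B ≈ 73.1 μT

Each loop contributes B = μ₀IR²/[2(R²+z²)^(3/2)] on the axis, with z measured from that loop.
Loop 1 (z = 0.017 m): B₁ = 3.49×10⁻⁵ T. Loop 2 (z = 0.0123 m): B₂ = 3.82×10⁻⁵ T.
The fields add: B = B₁ + B₂ = 7.31×10⁻⁵ T.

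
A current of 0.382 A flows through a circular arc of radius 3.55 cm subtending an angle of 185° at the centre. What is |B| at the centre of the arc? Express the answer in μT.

B ≈ 3.47 μT

The Biot–Savart field of a circular arc at its centre is B = μ₀Iφ/(4πR), with φ = 3.229 rad.
B = (4π×10⁻⁷ × 0.382 × 3.229) / (4π × 0.0355) = 3.47×10⁻⁶ T.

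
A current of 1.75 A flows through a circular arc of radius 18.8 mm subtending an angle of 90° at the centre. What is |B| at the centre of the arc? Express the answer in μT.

B ≈ 14.6 μT

The Biot–Savart field of a circular arc at its centre is B = μ₀Iφ/(4πR), with φ = 1.571 rad.
B = (4π×10⁻⁷ × 1.75 × 1.571) / (4π × 0.0188) = 1.46×10⁻⁵ T.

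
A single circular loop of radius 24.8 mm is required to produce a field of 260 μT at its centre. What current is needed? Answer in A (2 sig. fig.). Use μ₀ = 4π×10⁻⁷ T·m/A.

I ≈ 10 A

At the centre of a circular loop B = μ₀I/(2R), so I = 2RB/μ₀.
With R = 0.0248 m, I = 2 × 0.0248 × 2.60×10⁻⁴ / (4π×10⁻⁷) = 10.3 A.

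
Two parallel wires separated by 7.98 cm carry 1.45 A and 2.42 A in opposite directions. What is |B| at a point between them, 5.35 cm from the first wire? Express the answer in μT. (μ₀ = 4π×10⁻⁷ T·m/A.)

Each long wire gives B = μ₀I/(2πd). Distances are d₁ = 0.0535 m and d₂ = 0.0263 m.
B₁ = 5.42×10⁻⁶ T, B₂ = 1.84×10⁻⁵ T.
Between antiparallel currents both contributions point the same way, so they add. B = B₁ + B₂ = 5.42×10⁻⁶ + 1.84×10⁻⁵ = 2.38×10⁻⁵ T.

B ≈ 23.8 μT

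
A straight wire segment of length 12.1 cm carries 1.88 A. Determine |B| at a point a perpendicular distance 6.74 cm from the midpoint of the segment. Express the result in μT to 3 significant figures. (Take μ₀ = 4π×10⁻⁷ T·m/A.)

B ≈ 3.73 μT

For a finite straight segment, B = (μ₀I/4πd)(sinθ₁ + sinθ₂), where θ₁, θ₂ are the angles from the perpendicular to each end.
The perpendicular from the point meets the wire at its midpoint, so each end is L/2 = 0.0605 m away along the wire.
sinθ₁ = 0.0605/√(0.0605²+0.0674²) = 0.6680; sinθ₂ = 0.0605/√(0.0605²+0.0674²) = 0.6680.
B = (4π×10⁻⁷ × 1.88) / (4π × 0.0674) × (0.6680 + 0.6680) = 3.73×10⁻⁶ T.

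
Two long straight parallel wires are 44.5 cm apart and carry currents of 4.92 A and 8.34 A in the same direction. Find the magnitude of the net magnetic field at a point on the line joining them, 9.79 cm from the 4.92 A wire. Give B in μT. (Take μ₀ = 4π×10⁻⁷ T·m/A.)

Each long wire gives B = μ₀I/(2πd). Distances are d₁ = 0.0979 m and d₂ = 0.3471 m.
B₁ = 1.01×10⁻⁵ T, B₂ = 4.81×10⁻⁶ T.
Between parallel currents the two contributions point in opposite directions, so they subtract. B = |B₁ − B₂| = |1.01×10⁻⁵ − 4.81×10⁻⁶| = 5.25×10⁻⁶ T.

B ≈ 5.25 μT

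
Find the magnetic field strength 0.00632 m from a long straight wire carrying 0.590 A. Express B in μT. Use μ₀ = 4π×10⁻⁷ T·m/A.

For an infinitely long straight wire, B = μ₀I/(2πd).
B = (4π×10⁻⁷ × 0.590) / (2π × 0.00632) = 1.87×10⁻⁵ T.

B ≈ 18.7 μT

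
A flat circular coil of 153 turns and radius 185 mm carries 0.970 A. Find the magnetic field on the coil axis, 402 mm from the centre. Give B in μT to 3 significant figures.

For an N-turn flat coil, B = Nμ₀IR²/[2(R²+z²)^(3/2)] with R = 0.185 m, z = 0.402 m.
B = 153 × 2.41×10⁻⁷ T = 3.68×10⁻⁵ T.

B ≈ 36.8 μT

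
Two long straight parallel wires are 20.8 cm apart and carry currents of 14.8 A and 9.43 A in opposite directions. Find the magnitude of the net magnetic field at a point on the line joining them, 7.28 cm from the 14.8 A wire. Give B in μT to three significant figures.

Each long wire gives B = μ₀I/(2πd). Distances are d₁ = 0.0728 m and d₂ = 0.1352 m.
B₁ = 4.07×10⁻⁵ T, B₂ = 1.39×10⁻⁵ T.
Between antiparallel currents both contributions point the same way, so they add. B = B₁ + B₂ = 4.07×10⁻⁵ + 1.39×10⁻⁵ = 5.46×10⁻⁵ T.

B ≈ 54.6 μT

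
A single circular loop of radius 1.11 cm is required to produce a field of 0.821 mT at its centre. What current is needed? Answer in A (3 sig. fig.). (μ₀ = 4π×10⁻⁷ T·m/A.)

I ≈ 14.5 A

At the centre of a circular loop B = μ₀I/(2R), so I = 2RB/μ₀.
With R = 0.0111 m, I = 2 × 0.0111 × 8.21×10⁻⁴ / (4π×10⁻⁷) = 14.5 A.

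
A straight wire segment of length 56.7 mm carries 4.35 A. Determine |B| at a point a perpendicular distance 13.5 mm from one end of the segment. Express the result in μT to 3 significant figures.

B ≈ 31.3 μT

For a finite straight segment, B = (μ₀I/4πd)(sinθ₁ + sinθ₂), where θ₁, θ₂ are the angles from the perpendicular to each end.
The perpendicular foot is at one end, so the two end-offsets along the wire are 0 and L = 0.0567 m.
sinθ₁ = 0/√(0²+0.0135²) = 0.0000; sinθ₂ = 0.0567/√(0.0567²+0.0135²) = 0.9728.
B = (4π×10⁻⁷ × 4.35) / (4π × 0.0135) × (0.0000 + 0.9728) = 3.13×10⁻⁵ T.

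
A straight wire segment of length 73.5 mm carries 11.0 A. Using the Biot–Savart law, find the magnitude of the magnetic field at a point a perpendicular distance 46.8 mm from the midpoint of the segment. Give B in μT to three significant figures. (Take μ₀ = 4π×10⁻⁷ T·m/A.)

B ≈ 29.0 μT

For a finite straight segment, B = (μ₀I/4πd)(sinθ₁ + sinθ₂), where θ₁, θ₂ are the angles from the perpendicular to each end.
The perpendicular from the point meets the wire at its midpoint, so each end is L/2 = 0.03675 m away along the wire.
sinθ₁ = 0.03675/√(0.03675²+0.0468²) = 0.6176; sinθ₂ = 0.03675/√(0.03675²+0.0468²) = 0.6176.
B = (4π×10⁻⁷ × 11.0) / (4π × 0.0468) × (0.6176 + 0.6176) = 2.90×10⁻⁵ T.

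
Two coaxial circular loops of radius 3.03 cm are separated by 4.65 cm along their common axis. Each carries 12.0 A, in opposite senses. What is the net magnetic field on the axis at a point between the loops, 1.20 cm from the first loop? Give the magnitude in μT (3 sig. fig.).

Each loop contributes B = μ₀IR²/[2(R²+z²)^(3/2)] on the axis, with z measured from that loop.
Loop 1 (z = 0.012 m): B₁ = 2.00×10⁻⁴ T. Loop 2 (z = 0.0345 m): B₂ = 7.15×10⁻⁵ T.
The fields oppose: B = |B₁ − B₂| = 1.28×10⁻⁴ T.

B ≈ 128 μT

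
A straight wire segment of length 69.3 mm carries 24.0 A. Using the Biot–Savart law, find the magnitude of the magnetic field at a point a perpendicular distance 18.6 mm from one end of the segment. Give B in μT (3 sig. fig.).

B ≈ 125 μT

For a finite straight segment, B = (μ₀I/4πd)(sinθ₁ + sinθ₂), where θ₁, θ₂ are the angles from the perpendicular to each end.
The perpendicular foot is at one end, so the two end-offsets along the wire are 0 and L = 0.0693 m.
sinθ₁ = 0/√(0²+0.0186²) = 0.0000; sinθ₂ = 0.0693/√(0.0693²+0.0186²) = 0.9658.
B = (4π×10⁻⁷ × 24.0) / (4π × 0.0186) × (0.0000 + 0.9658) = 1.25×10⁻⁴ T.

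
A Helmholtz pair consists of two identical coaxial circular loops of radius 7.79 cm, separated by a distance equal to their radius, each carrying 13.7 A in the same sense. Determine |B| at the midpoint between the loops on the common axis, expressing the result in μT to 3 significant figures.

Each loop contributes B = μ₀IR²/[2(R²+z²)^(3/2)] on the axis, with z measured from that loop.
Loop 1 (z = 0.03895 m): B₁ = 7.91×10⁻⁵ T. Loop 2 (z = 0.03895 m): B₂ = 7.91×10⁻⁵ T.
The fields add: B = B₁ + B₂ = 1.58×10⁻⁴ T.

B ≈ 158 μT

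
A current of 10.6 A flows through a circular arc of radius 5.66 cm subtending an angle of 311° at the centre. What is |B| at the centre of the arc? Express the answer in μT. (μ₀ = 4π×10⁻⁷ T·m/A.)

The Biot–Savart field of a circular arc at its centre is B = μ₀Iφ/(4πR), with φ = 5.428 rad.
B = (4π×10⁻⁷ × 10.6 × 5.428) / (4π × 0.0566) = 1.02×10⁻⁴ T.

B ≈ 102 μT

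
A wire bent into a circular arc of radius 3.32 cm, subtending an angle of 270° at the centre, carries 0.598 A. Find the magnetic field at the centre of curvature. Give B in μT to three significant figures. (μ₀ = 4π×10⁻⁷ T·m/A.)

B ≈ 8.49 μT

The Biot–Savart field of a circular arc at its centre is B = μ₀Iφ/(4πR), with φ = 4.712 rad.
B = (4π×10⁻⁷ × 0.598 × 4.712) / (4π × 0.0332) = 8.49×10⁻⁶ T.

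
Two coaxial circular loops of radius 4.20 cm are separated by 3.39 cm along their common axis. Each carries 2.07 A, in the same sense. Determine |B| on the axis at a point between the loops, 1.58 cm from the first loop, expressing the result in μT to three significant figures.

B ≈ 49.4 μT

Each loop contributes B = μ₀IR²/[2(R²+z²)^(3/2)] on the axis, with z measured from that loop.
Loop 1 (z = 0.0158 m): B₁ = 2.54×10⁻⁵ T. Loop 2 (z = 0.0181 m): B₂ = 2.40×10⁻⁵ T.
The fields add: B = B₁ + B₂ = 4.94×10⁻⁵ T.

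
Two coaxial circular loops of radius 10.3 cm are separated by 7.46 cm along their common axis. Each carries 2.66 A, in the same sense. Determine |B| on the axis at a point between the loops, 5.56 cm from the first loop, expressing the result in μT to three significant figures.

B ≈ 26.5 μT

Each loop contributes B = μ₀IR²/[2(R²+z²)^(3/2)] on the axis, with z measured from that loop.
Loop 1 (z = 0.0556 m): B₁ = 1.11×10⁻⁵ T. Loop 2 (z = 0.019 m): B₂ = 1.54×10⁻⁵ T.
The fields add: B = B₁ + B₂ = 2.65×10⁻⁵ T.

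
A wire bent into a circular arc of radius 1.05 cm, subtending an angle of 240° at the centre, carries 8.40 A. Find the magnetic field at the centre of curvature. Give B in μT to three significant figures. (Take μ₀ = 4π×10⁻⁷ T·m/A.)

B ≈ 335 μT

The Biot–Savart field of a circular arc at its centre is B = μ₀Iφ/(4πR), with φ = 4.189 rad.
B = (4π×10⁻⁷ × 8.40 × 4.189) / (4π × 0.0105) = 3.35×10⁻⁴ T.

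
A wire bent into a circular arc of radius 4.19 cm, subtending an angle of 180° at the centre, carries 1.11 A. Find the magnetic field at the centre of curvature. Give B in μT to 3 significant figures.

B ≈ 8.32 μT

The Biot–Savart field of a circular arc at its centre is B = μ₀Iφ/(4πR), with φ = 3.142 rad.
B = (4π×10⁻⁷ × 1.11 × 3.142) / (4π × 0.0419) = 8.32×10⁻⁶ T.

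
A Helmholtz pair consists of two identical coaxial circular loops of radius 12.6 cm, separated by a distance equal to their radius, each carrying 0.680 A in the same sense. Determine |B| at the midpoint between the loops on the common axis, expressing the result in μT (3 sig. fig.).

Each loop contributes B = μ₀IR²/[2(R²+z²)^(3/2)] on the axis, with z measured from that loop.
Loop 1 (z = 0.063 m): B₁ = 2.43×10⁻⁶ T. Loop 2 (z = 0.063 m): B₂ = 2.43×10⁻⁶ T.
The fields add: B = B₁ + B₂ = 4.85×10⁻⁶ T.

B ≈ 4.85 μT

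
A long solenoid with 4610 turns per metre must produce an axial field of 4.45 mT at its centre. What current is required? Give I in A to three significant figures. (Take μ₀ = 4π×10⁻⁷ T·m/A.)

I ≈ 0.768 A

Inside a long solenoid B = μ₀nI with n = 4610 m⁻¹, so I = B/(μ₀n).
I = 4.45×10⁻³ / (4π×10⁻⁷ × 4610) = 0.768 A.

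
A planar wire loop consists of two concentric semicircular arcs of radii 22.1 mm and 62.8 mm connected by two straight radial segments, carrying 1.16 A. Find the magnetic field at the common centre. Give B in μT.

The radial connectors point toward the centre, so dl × r̂ = 0 and they contribute nothing.
Each semicircle gives μ₀I/(4R): inner arc 1.65×10⁻⁵ T, outer arc 5.80×10⁻⁶ T.
The two arcs carry current in opposite angular senses, so their fields oppose: B = |1.65×10⁻⁵ − 5.80×10⁻⁶| = 1.07×10⁻⁵ T.

B ≈ 10.7 μT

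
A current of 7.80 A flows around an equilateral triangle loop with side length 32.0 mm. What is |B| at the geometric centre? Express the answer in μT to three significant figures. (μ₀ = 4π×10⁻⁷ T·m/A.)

B ≈ 439 μT

Each side is a finite straight segment at perpendicular distance d = a/(2 tan(π/3)) = 0.009238 m from the centre, with end-angles ±π/3.
One side contributes B₁ = (μ₀I/4πd)·2 sin(π/3) = 1.46×10⁻⁴ T.
All 3 sides add in the same direction: B = 3 × 1.46×10⁻⁴ = 4.39×10⁻⁴ T.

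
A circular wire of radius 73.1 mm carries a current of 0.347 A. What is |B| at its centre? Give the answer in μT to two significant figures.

At the centre of a circular loop the Biot–Savart law gives B = μ₀I/(2R).
B = (4π×10⁻⁷ × 0.347) / (2 × 0.0731) = 2.98×10⁻⁶ T.

B ≈ 3.0 μT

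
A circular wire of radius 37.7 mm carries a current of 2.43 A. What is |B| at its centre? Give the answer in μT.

B ≈ 40.5 μT

At the centre of a circular loop the Biot–Savart law gives B = μ₀I/(2R).
B = (4π×10⁻⁷ × 2.43) / (2 × 0.0377) = 4.05×10⁻⁵ T.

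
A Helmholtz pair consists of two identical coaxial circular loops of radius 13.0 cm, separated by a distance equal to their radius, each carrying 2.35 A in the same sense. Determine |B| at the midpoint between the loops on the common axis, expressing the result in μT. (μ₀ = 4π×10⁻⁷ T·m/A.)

Each loop contributes B = μ₀IR²/[2(R²+z²)^(3/2)] on the axis, with z measured from that loop.
Loop 1 (z = 0.065 m): B₁ = 8.13×10⁻⁶ T. Loop 2 (z = 0.065 m): B₂ = 8.13×10⁻⁶ T.
The fields add: B = B₁ + B₂ = 1.63×10⁻⁵ T.

B ≈ 16.3 μT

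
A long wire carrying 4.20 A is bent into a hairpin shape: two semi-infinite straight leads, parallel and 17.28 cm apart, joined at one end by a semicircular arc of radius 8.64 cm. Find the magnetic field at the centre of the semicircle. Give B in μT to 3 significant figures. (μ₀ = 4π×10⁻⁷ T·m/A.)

B ≈ 25.0 μT

The semicircular arc contributes B_arc = μ₀I·π/(4πR) = μ₀I/(4R) = 1.53×10⁻⁵ T.
Each semi-infinite lead is at perpendicular distance R = 0.0864 m from the centre, with the perpendicular foot at its near end, so it contributes μ₀I/(4πR); both point the same way, together 9.72×10⁻⁶ T.
Arc and leads all point the same direction: B = 1.53×10⁻⁵ + 9.72×10⁻⁶ = 2.50×10⁻⁵ T.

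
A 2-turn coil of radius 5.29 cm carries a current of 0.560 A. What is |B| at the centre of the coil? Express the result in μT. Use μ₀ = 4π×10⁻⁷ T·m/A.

For an N-turn flat coil, B = Nμ₀I/(2R) with R = 0.0529 m.
B = 2 × 6.65×10⁻⁶ T = 1.33×10⁻⁵ T.

B ≈ 13.3 μT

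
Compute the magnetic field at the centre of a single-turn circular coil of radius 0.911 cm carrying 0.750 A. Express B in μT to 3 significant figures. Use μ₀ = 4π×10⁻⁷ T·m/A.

B ≈ 51.7 μT

At the centre of a circular loop the Biot–Savart law gives B = μ₀I/(2R).
B = (4π×10⁻⁷ × 0.750) / (2 × 0.00911) = 5.17×10⁻⁵ T.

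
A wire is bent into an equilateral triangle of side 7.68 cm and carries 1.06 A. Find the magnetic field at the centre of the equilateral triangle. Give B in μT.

Each side is a finite straight segment at perpendicular distance d = a/(2 tan(π/3)) = 0.02217 m from the centre, with end-angles ±π/3.
One side contributes B₁ = (μ₀I/4πd)·2 sin(π/3) = 8.28×10⁻⁶ T.
All 3 sides add in the same direction: B = 3 × 8.28×10⁻⁶ = 2.48×10⁻⁵ T.

B ≈ 24.8 μT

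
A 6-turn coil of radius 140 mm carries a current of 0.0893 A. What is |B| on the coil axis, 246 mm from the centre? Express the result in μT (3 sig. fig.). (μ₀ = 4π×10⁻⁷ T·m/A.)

For an N-turn flat coil, B = Nμ₀IR²/[2(R²+z²)^(3/2)] with R = 0.14 m, z = 0.246 m.
B = 6 × 4.85×10⁻⁸ T = 2.91×10⁻⁷ T.

B ≈ 0.291 μT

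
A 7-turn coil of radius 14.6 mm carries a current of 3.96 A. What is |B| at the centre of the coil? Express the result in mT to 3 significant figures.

B ≈ 1.19 mT

For an N-turn flat coil, B = Nμ₀I/(2R) with R = 0.0146 m.
B = 7 × 1.70×10⁻⁴ T = 1.19×10⁻³ T.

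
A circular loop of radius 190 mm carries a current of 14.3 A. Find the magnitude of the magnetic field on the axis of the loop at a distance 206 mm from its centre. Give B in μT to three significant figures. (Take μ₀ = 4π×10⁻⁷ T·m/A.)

B ≈ 14.7 μT

On the axis of a circular loop, B = μ₀IR² / [2(R²+z²)^(3/2)].
R² + z² = (0.19)² + (0.206)² = 0.07854 m², and (R²+z²)^(3/2) = 2.20×10⁻² m³.
B = (4π×10⁻⁷ × 14.3 × 0.0361) / (2 × 2.20×10⁻²) = 1.47×10⁻⁵ T.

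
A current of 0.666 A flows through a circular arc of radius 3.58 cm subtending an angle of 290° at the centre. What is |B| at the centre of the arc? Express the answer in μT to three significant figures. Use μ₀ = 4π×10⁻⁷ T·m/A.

The Biot–Savart field of a circular arc at its centre is B = μ₀Iφ/(4πR), with φ = 5.061 rad.
B = (4π×10⁻⁷ × 0.666 × 5.061) / (4π × 0.0358) = 9.42×10⁻⁶ T.

B ≈ 9.42 μT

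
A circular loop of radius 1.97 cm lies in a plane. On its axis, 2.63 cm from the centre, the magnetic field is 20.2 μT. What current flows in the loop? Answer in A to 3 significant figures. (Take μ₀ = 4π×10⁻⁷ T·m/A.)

On the axis of a loop, B = μ₀IR²/[2(R²+z²)^(3/2)], so I = 2B(R²+z²)^(3/2)/(μ₀R²).
R² + z² = 0.0003881 + 0.0006917 = 0.00108 m²; raised to 3/2 gives 3.55×10⁻⁵ m³.
I = 2 × 2.02×10⁻⁵ × 3.55×10⁻⁵ / (1.26×10⁻⁶ × 0.0003881) = 2.94 A.

I ≈ 2.94 A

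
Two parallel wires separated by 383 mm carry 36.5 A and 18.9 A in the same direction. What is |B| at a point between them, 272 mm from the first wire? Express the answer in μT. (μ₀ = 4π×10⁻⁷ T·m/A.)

Each long wire gives B = μ₀I/(2πd). Distances are d₁ = 0.272 m and d₂ = 0.111 m.
B₁ = 2.68×10⁻⁵ T, B₂ = 3.41×10⁻⁵ T.
Between parallel currents the two contributions point in opposite directions, so they subtract. B = |B₁ − B₂| = |2.68×10⁻⁵ − 3.41×10⁻⁵| = 7.22×10⁻⁶ T.

B ≈ 7.22 μT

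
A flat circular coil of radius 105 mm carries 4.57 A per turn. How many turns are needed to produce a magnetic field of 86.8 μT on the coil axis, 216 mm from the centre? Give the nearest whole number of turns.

For an N-turn coil, B = Nμ₀IR²/[2(R²+z²)^(3/2)]. A single turn gives B₁ = 2.29×10⁻⁶ T with R = 0.105 m, z = 0.216 m.
N = B/B₁ = 8.68×10⁻⁵ / 2.29×10⁻⁶ = 37.98.

N = 38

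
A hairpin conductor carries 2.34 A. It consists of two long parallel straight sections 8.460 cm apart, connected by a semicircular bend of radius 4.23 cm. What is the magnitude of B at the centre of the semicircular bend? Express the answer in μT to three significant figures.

B ≈ 28.4 μT

The semicircular arc contributes B_arc = μ₀I·π/(4πR) = μ₀I/(4R) = 1.74×10⁻⁵ T.
Each semi-infinite lead is at perpendicular distance R = 0.0423 m from the centre, with the perpendicular foot at its near end, so it contributes μ₀I/(4πR); both point the same way, together 1.11×10⁻⁵ T.
Arc and leads all point the same direction: B = 1.74×10⁻⁵ + 1.11×10⁻⁵ = 2.84×10⁻⁵ T.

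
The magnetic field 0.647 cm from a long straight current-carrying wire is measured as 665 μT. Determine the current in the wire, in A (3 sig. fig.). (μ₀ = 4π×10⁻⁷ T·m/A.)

For a long straight wire B = μ₀I/(2πd), so I = 2πdB/μ₀.
I = 2π × 0.00647 × 6.65×10⁻⁴ / (4π×10⁻⁷) = 21.5 A.

I ≈ 21.5 A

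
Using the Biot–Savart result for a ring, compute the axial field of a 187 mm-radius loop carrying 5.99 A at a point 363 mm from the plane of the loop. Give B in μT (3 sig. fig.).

B ≈ 1.93 μT

On the axis of a circular loop, B = μ₀IR² / [2(R²+z²)^(3/2)].
R² + z² = (0.187)² + (0.363)² = 0.1667 m², and (R²+z²)^(3/2) = 6.81×10⁻² m³.
B = (4π×10⁻⁷ × 5.99 × 0.03497) / (2 × 6.81×10⁻²) = 1.93×10⁻⁶ T.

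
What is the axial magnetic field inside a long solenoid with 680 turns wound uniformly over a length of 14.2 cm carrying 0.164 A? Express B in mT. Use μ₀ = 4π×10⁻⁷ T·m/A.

Inside a long solenoid, B = μ₀nI with n = 4789 turns/m.
B = 4π×10⁻⁷ × 4789 × 0.164 = 9.87×10⁻⁴ T.

B ≈ 0.987 mT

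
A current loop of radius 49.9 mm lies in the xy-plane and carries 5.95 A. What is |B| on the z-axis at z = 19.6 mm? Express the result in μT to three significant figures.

B ≈ 60.4 μT

On the axis of a circular loop, B = μ₀IR² / [2(R²+z²)^(3/2)].
R² + z² = (0.0499)² + (0.0196)² = 0.002874 m², and (R²+z²)^(3/2) = 1.54×10⁻⁴ m³.
B = (4π×10⁻⁷ × 5.95 × 0.00249) / (2 × 1.54×10⁻⁴) = 6.04×10⁻⁵ T.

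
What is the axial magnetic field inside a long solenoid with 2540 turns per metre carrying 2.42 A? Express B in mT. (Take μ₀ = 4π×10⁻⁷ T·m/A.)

B ≈ 7.72 mT

Inside a long solenoid, B = μ₀nI with n = 2540 turns/m.
B = 4π×10⁻⁷ × 2540 × 2.42 = 7.72×10⁻³ T.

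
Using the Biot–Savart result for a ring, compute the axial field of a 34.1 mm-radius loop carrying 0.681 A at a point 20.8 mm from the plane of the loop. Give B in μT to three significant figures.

On the axis of a circular loop, B = μ₀IR² / [2(R²+z²)^(3/2)].
R² + z² = (0.0341)² + (0.0208)² = 0.001595 m², and (R²+z²)^(3/2) = 6.37×10⁻⁵ m³.
B = (4π×10⁻⁷ × 0.681 × 0.001163) / (2 × 6.37×10⁻⁵) = 7.81×10⁻⁶ T.

B ≈ 7.81 μT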